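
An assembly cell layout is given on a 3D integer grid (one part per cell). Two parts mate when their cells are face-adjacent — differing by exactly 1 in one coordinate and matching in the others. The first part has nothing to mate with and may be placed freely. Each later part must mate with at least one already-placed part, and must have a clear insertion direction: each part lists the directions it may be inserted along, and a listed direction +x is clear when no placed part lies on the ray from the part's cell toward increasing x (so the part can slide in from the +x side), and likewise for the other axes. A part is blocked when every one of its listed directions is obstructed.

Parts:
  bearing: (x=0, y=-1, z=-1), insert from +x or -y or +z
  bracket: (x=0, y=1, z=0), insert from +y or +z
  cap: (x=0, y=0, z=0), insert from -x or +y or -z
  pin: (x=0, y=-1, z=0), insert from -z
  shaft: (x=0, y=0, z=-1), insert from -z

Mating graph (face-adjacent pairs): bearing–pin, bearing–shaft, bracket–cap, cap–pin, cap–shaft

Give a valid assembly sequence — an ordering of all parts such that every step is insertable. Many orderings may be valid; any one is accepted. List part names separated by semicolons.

bracket; cap; shaft; pin; bearing

1. bracket@(0, 1, 0) [+y clear] — {bracket}
2. cap@(0, 0, 0) [-x clear] — {bracket, cap}
3. shaft@(0, 0, -1) [-z clear] — {bracket, cap, shaft}
4. pin@(0, -1, 0) [-z clear] — {bracket, cap, pin, shaft}
5. bearing@(0, -1, -1) [+x clear] — {bearing, bracket, cap, pin, shaft}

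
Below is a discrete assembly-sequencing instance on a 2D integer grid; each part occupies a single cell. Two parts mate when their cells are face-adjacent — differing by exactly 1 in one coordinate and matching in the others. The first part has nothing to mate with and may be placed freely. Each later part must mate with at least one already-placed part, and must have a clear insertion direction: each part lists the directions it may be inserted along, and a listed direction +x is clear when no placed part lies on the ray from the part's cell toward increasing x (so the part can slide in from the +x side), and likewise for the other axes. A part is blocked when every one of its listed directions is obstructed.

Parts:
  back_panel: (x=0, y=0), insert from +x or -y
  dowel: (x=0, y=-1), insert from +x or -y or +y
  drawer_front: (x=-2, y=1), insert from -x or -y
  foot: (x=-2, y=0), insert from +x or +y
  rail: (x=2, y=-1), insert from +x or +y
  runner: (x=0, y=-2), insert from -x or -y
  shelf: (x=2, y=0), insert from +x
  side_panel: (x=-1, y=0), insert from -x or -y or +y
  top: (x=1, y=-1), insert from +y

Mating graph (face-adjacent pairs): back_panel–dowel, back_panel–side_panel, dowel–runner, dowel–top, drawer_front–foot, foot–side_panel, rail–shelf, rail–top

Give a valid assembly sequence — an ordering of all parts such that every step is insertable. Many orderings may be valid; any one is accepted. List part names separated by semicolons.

1. runner@(0, -2) [-x clear] — {runner}
2. dowel@(0, -1) [+x clear] — {dowel, runner}
3. back_panel@(0, 0) [+x clear] — {back_panel, dowel, runner}
4. side_panel@(-1, 0) [-x clear] — {back_panel, dowel, runner, side_panel}
5. foot@(-2, 0) [+y clear] — {back_panel, dowel, foot, runner, side_panel}
6. drawer_front@(-2, 1) [-x clear] — {back_panel, dowel, drawer_front, foot, runner, side_panel}
7. top@(1, -1) [+y clear] — {back_panel, dowel, drawer_front, foot, runner, side_panel, top}
8. rail@(2, -1) [+x clear] — {back_panel, dowel, drawer_front, foot, rail, runner, side_panel, top}
9. shelf@(2, 0) [+x clear] — {back_panel, dowel, drawer_front, foot, rail, runner, shelf, side_panel, top}

runner; dowel; back_panel; side_panel; foot; drawer_front; top; rail; shelf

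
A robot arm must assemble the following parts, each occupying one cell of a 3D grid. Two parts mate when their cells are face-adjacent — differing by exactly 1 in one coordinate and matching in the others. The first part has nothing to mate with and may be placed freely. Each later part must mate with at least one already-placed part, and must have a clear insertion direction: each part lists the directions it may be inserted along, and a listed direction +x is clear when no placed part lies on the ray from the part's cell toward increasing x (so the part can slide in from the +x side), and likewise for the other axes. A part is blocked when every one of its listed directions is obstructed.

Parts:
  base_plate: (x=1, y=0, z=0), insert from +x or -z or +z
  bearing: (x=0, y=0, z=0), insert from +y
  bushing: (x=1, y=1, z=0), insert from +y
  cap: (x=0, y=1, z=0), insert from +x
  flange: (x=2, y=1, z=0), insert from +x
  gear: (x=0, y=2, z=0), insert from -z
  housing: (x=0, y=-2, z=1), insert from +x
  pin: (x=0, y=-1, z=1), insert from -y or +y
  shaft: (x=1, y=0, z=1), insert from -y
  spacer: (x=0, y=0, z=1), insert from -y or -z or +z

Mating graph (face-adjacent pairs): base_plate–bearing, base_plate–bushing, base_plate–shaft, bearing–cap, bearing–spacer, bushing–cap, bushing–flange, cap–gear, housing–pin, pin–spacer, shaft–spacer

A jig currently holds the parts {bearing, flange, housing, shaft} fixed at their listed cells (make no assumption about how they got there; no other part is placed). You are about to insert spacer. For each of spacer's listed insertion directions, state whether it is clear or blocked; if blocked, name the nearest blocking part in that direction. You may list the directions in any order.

+z: clear; -y: blocked by housing; -z: blocked by bearing

-y: nearest on ray is housing@(0, -2, 1) ⇒ blocked
-z: nearest on ray is bearing@(0, 0, 0) ⇒ blocked
+z: ray from spacer(0, 0, 1) has no placed part ⇒ clear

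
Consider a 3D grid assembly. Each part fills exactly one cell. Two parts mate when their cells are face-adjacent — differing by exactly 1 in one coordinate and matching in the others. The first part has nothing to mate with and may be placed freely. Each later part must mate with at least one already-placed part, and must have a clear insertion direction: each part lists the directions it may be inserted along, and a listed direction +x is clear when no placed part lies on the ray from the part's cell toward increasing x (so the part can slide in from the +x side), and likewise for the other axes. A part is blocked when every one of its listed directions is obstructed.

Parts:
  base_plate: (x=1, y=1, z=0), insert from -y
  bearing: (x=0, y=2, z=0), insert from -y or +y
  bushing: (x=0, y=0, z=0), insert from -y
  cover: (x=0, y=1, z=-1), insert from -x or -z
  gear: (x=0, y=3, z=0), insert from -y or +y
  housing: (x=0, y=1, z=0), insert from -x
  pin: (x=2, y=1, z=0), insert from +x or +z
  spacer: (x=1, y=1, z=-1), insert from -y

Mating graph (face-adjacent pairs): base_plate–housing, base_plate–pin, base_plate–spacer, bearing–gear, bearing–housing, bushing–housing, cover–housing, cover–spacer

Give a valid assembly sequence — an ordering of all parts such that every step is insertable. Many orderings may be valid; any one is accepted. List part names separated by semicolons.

1. gear@(0, 3, 0) [-y clear] — {gear}
2. bearing@(0, 2, 0) [-y clear] — {bearing, gear}
3. housing@(0, 1, 0) [-x clear] — {bearing, gear, housing}
4. base_plate@(1, 1, 0) [-y clear] — {base_plate, bearing, gear, housing}
5. bushing@(0, 0, 0) [-y clear] — {base_plate, bearing, bushing, gear, housing}
6. cover@(0, 1, -1) [-x clear] — {base_plate, bearing, bushing, cover, gear, housing}
7. pin@(2, 1, 0) [+x clear] — {base_plate, bearing, bushing, cover, gear, housing, pin}
8. spacer@(1, 1, -1) [-y clear] — {base_plate, bearing, bushing, cover, gear, housing, pin, spacer}

gear; bearing; housing; base_plate; bushing; cover; pin; spacer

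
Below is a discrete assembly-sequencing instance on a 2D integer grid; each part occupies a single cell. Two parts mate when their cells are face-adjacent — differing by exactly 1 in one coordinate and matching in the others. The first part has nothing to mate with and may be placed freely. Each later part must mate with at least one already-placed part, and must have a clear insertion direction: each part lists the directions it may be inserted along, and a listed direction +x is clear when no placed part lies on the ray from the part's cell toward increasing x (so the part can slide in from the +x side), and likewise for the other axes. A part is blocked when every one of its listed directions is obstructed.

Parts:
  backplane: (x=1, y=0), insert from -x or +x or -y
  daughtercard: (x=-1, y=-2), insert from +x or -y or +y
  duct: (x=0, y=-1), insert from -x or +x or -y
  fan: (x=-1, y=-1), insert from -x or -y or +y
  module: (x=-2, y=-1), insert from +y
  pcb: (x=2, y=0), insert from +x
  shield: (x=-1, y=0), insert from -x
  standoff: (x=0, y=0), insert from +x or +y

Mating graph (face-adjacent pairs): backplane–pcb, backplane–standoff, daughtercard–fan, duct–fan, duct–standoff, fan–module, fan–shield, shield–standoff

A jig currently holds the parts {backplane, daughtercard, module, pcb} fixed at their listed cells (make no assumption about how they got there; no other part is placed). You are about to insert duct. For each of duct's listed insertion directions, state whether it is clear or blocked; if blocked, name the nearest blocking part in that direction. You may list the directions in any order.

+x: clear; -x: blocked by module; -y: clear

-x: nearest on ray is module@(-2, -1) ⇒ blocked
+x: ray from duct(0, -1) has no placed part ⇒ clear
-y: ray from duct(0, -1) has no placed part ⇒ clear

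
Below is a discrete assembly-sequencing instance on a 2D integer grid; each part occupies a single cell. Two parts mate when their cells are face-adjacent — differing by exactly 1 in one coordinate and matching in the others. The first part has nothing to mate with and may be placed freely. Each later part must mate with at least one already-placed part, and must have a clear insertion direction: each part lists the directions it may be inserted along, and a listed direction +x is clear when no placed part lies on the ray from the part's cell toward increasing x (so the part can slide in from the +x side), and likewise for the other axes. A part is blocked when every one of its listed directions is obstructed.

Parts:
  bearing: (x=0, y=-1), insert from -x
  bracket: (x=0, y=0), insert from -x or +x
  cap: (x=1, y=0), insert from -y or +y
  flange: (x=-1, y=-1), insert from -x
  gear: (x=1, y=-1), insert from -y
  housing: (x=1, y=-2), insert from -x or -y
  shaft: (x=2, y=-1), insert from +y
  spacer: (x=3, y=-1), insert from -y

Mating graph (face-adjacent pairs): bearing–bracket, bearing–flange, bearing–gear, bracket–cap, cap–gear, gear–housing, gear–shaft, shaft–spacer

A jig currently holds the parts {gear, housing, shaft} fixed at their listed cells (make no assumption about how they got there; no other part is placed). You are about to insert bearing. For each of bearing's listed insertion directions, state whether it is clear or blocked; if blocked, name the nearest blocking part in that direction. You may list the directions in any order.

-x: ray from bearing(0, -1) has no placed part ⇒ clear

-x: clear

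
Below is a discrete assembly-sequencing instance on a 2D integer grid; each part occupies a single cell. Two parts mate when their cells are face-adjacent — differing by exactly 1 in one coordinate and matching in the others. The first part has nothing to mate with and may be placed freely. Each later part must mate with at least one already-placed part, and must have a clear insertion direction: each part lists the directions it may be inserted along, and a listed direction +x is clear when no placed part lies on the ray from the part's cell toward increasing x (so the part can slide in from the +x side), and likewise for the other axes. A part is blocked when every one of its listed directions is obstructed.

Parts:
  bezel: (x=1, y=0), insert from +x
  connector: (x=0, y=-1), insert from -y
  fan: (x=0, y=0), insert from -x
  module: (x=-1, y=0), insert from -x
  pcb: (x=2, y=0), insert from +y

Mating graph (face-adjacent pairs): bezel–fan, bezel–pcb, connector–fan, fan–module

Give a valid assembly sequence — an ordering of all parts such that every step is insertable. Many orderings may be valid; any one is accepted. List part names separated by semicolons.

1. connector@(0, -1) [-y clear] — {connector}
2. fan@(0, 0) [-x clear] — {connector, fan}
3. module@(-1, 0) [-x clear] — {connector, fan, module}
4. bezel@(1, 0) [+x clear] — {bezel, connector, fan, module}
5. pcb@(2, 0) [+y clear] — {bezel, connector, fan, module, pcb}

connector; fan; module; bezel; pcb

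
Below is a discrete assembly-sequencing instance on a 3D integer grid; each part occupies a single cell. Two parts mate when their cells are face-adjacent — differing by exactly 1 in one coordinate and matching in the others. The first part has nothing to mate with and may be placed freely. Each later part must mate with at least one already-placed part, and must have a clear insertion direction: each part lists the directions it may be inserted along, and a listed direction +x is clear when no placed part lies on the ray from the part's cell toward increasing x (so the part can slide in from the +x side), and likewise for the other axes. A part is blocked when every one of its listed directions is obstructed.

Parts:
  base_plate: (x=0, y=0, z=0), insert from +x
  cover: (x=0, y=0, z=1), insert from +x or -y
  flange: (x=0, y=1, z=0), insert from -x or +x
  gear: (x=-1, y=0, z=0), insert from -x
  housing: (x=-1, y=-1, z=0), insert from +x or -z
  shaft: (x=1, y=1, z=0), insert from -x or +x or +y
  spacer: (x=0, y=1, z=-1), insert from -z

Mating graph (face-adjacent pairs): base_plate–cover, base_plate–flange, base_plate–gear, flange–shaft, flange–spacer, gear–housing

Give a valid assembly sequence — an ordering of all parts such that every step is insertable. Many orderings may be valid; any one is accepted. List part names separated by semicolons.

gear; base_plate; cover; flange; spacer; housing; shaft

1. gear@(-1, 0, 0) [-x clear] — {gear}
2. base_plate@(0, 0, 0) [+x clear] — {base_plate, gear}
3. cover@(0, 0, 1) [+x clear] — {base_plate, cover, gear}
4. flange@(0, 1, 0) [-x clear] — {base_plate, cover, flange, gear}
5. spacer@(0, 1, -1) [-z clear] — {base_plate, cover, flange, gear, spacer}
6. housing@(-1, -1, 0) [+x clear] — {base_plate, cover, flange, gear, housing, spacer}
7. shaft@(1, 1, 0) [+x clear] — {base_plate, cover, flange, gear, housing, shaft, spacer}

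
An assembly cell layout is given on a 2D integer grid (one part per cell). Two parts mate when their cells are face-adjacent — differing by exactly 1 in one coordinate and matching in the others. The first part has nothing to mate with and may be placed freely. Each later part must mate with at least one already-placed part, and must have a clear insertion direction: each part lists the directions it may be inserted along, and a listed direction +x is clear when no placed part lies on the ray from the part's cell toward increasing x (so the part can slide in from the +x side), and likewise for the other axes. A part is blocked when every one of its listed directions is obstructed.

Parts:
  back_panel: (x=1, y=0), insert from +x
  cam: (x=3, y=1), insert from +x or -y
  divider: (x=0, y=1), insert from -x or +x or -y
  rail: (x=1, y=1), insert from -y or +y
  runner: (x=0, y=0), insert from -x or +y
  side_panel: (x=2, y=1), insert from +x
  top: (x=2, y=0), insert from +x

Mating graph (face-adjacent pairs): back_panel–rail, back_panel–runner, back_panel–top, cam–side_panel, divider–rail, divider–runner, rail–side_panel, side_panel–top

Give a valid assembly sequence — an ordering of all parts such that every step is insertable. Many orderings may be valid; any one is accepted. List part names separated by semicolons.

1. side_panel@(2, 1) [+x clear] — {side_panel}
2. cam@(3, 1) [+x clear] — {cam, side_panel}
3. rail@(1, 1) [-y clear] — {cam, rail, side_panel}
4. divider@(0, 1) [-x clear] — {cam, divider, rail, side_panel}
5. runner@(0, 0) [-x clear] — {cam, divider, rail, runner, side_panel}
6. back_panel@(1, 0) [+x clear] — {back_panel, cam, divider, rail, runner, side_panel}
7. top@(2, 0) [+x clear] — {back_panel, cam, divider, rail, runner, side_panel, top}

side_panel; cam; rail; divider; runner; back_panel; top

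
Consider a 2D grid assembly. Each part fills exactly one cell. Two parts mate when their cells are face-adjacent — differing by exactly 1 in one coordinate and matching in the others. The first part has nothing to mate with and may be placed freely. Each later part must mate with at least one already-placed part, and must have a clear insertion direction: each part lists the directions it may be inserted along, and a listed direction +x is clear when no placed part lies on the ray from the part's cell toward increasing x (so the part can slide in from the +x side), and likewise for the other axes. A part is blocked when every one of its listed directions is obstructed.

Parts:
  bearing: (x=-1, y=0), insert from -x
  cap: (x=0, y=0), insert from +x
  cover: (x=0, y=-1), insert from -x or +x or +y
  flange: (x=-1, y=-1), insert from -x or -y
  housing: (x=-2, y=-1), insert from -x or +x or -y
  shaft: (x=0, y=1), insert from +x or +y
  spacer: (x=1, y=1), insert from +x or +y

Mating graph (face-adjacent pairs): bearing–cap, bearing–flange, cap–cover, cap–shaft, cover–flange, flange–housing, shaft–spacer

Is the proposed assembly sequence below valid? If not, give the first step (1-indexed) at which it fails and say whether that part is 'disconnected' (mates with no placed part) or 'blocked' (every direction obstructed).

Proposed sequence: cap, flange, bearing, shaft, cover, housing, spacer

1. cap@(0, 0) [+x clear] — {cap}
2. flange@(-1, -1) — no placed neighbour ⇒ disconnected

Invalid at step 2 (disconnected)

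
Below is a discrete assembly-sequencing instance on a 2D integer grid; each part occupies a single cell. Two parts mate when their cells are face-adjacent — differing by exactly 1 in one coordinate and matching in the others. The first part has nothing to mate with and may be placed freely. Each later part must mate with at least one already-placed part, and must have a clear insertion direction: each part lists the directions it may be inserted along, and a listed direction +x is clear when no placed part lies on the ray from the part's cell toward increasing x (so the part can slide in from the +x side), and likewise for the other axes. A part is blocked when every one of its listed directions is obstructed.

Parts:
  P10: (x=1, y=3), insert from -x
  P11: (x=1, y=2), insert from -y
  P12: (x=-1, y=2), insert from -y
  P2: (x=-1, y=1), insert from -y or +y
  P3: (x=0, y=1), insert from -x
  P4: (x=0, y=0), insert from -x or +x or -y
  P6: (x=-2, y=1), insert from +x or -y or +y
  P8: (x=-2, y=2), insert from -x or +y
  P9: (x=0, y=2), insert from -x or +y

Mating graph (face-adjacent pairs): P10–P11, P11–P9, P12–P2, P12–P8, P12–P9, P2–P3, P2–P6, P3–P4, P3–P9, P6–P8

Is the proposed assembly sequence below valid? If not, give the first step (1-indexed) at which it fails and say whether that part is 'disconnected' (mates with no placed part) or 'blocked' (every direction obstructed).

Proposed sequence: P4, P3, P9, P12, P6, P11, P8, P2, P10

Invalid at step 5 (disconnected)

1. P4@(0, 0) [-x clear] — {P4}
2. P3@(0, 1) [-x clear] — {P3, P4}
3. P9@(0, 2) [-x clear] — {P3, P4, P9}
4. P12@(-1, 2) [-y clear] — {P12, P3, P4, P9}
5. P6@(-2, 1) — no placed neighbour ⇒ disconnected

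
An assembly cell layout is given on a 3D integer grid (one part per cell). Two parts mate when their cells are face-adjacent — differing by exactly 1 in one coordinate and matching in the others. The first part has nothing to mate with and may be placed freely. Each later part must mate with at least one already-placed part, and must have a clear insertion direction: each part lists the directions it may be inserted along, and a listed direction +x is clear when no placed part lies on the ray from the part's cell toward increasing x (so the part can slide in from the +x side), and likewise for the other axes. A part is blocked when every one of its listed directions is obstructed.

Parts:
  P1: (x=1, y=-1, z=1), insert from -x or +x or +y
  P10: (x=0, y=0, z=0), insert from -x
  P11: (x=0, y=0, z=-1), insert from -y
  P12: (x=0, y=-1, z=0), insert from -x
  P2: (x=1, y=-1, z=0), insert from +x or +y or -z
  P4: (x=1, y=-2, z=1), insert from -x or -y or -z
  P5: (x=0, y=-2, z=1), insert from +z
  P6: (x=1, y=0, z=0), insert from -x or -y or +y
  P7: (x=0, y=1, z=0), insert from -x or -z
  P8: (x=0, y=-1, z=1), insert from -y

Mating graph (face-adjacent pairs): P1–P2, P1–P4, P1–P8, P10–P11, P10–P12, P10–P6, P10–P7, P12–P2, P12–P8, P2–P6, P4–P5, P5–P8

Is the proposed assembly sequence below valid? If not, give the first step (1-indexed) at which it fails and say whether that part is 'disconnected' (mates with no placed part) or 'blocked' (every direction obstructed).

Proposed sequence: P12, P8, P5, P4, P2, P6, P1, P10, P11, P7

Valid

1. P12@(0, -1, 0) [-x clear] — {P12}
2. P8@(0, -1, 1) [-y clear] — {P12, P8}
3. P5@(0, -2, 1) [+z clear] — {P12, P5, P8}
4. P4@(1, -2, 1) [-y clear] — {P12, P4, P5, P8}
5. P2@(1, -1, 0) [+x clear] — {P12, P2, P4, P5, P8}
6. P6@(1, 0, 0) [-x clear] — {P12, P2, P4, P5, P6, P8}
7. P1@(1, -1, 1) [+x clear] — {P1, P12, P2, P4, P5, P6, P8}
8. P10@(0, 0, 0) [-x clear] — {P1, P10, P12, P2, P4, P5, P6, P8}
9. P11@(0, 0, -1) [-y clear] — {P1, P10, P11, P12, P2, P4, P5, P6, P8}
10. P7@(0, 1, 0) [-x clear] — {P1, P10, P11, P12, P2, P4, P5, P6, P7, P8}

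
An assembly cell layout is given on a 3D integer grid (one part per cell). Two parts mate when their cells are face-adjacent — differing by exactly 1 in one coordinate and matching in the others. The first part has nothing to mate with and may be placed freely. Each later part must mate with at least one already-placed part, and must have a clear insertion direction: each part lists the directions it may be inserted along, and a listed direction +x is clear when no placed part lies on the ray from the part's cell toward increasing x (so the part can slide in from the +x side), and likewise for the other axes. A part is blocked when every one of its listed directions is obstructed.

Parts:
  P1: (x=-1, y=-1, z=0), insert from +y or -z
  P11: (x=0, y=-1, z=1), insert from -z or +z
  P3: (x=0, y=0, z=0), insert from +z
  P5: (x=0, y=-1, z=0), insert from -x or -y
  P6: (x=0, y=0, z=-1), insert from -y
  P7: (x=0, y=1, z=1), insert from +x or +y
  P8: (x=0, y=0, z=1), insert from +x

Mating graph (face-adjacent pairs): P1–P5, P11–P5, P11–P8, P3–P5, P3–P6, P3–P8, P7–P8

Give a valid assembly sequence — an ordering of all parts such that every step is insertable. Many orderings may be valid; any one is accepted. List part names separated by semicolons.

P1; P5; P11; P3; P8; P7; P6

1. P1@(-1, -1, 0) [+y clear] — {P1}
2. P5@(0, -1, 0) [-y clear] — {P1, P5}
3. P11@(0, -1, 1) [+z clear] — {P1, P11, P5}
4. P3@(0, 0, 0) [+z clear] — {P1, P11, P3, P5}
5. P8@(0, 0, 1) [+x clear] — {P1, P11, P3, P5, P8}
6. P7@(0, 1, 1) [+x clear] — {P1, P11, P3, P5, P7, P8}
7. P6@(0, 0, -1) [-y clear] — {P1, P11, P3, P5, P6, P7, P8}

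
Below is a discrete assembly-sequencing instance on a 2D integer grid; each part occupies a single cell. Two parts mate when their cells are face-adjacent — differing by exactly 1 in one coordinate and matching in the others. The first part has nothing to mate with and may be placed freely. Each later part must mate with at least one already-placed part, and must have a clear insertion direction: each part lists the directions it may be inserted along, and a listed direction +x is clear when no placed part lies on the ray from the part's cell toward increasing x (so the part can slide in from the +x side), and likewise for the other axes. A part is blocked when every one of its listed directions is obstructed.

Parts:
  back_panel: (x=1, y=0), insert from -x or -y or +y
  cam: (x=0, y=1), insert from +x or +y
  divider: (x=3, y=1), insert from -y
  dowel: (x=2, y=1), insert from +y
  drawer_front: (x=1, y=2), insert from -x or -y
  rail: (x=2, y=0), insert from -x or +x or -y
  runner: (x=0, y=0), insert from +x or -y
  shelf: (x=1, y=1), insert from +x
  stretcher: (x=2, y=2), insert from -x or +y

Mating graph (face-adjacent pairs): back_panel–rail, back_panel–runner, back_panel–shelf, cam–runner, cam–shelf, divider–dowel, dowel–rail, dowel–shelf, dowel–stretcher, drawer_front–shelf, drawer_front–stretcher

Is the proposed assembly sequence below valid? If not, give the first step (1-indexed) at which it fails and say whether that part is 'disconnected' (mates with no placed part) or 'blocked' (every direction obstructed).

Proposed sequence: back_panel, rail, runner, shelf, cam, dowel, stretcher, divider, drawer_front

Valid

1. back_panel@(1, 0) [-x clear] — {back_panel}
2. rail@(2, 0) [+x clear] — {back_panel, rail}
3. runner@(0, 0) [-y clear] — {back_panel, rail, runner}
4. shelf@(1, 1) [+x clear] — {back_panel, rail, runner, shelf}
5. cam@(0, 1) [+y clear] — {back_panel, cam, rail, runner, shelf}
6. dowel@(2, 1) [+y clear] — {back_panel, cam, dowel, rail, runner, shelf}
7. stretcher@(2, 2) [-x clear] — {back_panel, cam, dowel, rail, runner, shelf, stretcher}
8. divider@(3, 1) [-y clear] — {back_panel, cam, divider, dowel, rail, runner, shelf, stretcher}
9. drawer_front@(1, 2) [-x clear] — {back_panel, cam, divider, dowel, drawer_front, rail, runner, shelf, stretcher}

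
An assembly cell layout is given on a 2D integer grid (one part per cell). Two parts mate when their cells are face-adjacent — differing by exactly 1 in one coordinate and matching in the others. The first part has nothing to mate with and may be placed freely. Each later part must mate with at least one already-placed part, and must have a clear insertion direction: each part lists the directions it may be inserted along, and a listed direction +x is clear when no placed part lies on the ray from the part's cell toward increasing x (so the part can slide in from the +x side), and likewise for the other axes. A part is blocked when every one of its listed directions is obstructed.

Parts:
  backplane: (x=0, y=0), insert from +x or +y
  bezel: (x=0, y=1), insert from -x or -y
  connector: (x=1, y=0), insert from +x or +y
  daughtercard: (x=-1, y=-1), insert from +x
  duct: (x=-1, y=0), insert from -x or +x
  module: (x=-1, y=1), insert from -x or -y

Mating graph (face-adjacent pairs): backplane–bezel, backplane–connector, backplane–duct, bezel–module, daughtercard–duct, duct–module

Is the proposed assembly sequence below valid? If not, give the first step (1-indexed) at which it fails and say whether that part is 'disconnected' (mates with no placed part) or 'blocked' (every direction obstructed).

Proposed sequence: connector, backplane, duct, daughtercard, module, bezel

1. connector@(1, 0) [+x clear] — {connector}
2. backplane@(0, 0) [+y clear] — {backplane, connector}
3. duct@(-1, 0) [-x clear] — {backplane, connector, duct}
4. daughtercard@(-1, -1) [+x clear] — {backplane, connector, daughtercard, duct}
5. module@(-1, 1) [-x clear] — {backplane, connector, daughtercard, duct, module}
6. bezel@(0, 1) — -x/-y all obstructed ⇒ blocked

Invalid at step 6 (blocked)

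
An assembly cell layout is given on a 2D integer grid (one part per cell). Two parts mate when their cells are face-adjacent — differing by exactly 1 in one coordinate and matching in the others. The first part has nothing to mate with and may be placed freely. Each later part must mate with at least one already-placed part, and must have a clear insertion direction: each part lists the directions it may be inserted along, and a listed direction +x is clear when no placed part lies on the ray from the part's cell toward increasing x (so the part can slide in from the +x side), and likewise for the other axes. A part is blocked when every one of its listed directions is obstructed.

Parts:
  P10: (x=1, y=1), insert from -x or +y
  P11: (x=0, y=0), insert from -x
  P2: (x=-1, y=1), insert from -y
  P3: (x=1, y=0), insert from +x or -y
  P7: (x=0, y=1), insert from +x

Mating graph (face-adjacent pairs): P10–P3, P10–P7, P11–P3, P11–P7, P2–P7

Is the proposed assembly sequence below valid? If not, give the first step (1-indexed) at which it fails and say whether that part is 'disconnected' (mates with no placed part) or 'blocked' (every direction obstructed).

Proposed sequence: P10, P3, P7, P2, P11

Invalid at step 3 (blocked)

1. P10@(1, 1) [-x clear] — {P10}
2. P3@(1, 0) [+x clear] — {P10, P3}
3. P7@(0, 1) — +x all obstructed ⇒ blocked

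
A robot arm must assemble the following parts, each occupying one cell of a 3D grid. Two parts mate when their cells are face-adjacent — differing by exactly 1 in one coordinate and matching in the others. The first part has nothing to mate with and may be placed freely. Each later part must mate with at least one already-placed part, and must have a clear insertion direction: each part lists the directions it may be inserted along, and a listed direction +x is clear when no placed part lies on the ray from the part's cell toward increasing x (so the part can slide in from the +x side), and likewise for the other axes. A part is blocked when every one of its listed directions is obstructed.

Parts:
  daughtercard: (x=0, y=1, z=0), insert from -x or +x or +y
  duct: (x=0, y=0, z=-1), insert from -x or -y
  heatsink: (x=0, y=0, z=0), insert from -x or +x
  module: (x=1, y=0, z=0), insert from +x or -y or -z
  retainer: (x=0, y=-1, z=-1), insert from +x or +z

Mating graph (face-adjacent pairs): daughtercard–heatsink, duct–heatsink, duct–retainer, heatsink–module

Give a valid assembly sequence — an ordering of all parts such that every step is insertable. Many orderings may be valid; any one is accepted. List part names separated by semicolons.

retainer; duct; heatsink; module; daughtercard

1. retainer@(0, -1, -1) [+x clear] — {retainer}
2. duct@(0, 0, -1) [-x clear] — {duct, retainer}
3. heatsink@(0, 0, 0) [-x clear] — {duct, heatsink, retainer}
4. module@(1, 0, 0) [+x clear] — {duct, heatsink, module, retainer}
5. daughtercard@(0, 1, 0) [-x clear] — {daughtercard, duct, heatsink, module, retainer}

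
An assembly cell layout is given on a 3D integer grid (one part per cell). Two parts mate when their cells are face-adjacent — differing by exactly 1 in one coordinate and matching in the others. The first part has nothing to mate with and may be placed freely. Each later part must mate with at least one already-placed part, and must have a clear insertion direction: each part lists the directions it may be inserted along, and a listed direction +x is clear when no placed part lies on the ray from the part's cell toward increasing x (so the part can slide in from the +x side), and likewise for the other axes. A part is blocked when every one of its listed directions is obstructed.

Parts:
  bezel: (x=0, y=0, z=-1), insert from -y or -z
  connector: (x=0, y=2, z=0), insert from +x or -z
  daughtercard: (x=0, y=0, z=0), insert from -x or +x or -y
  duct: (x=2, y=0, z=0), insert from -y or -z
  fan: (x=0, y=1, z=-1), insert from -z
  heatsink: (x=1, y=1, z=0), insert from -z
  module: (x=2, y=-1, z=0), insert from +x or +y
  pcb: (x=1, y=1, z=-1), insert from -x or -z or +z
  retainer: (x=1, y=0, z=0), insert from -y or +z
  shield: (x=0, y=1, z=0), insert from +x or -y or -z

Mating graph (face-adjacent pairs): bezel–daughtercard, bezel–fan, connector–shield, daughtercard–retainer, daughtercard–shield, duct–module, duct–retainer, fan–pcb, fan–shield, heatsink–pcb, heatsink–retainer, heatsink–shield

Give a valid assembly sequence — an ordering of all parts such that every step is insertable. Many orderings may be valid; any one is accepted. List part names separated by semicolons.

shield; fan; daughtercard; retainer; duct; connector; bezel; module; heatsink; pcb

1. shield@(0, 1, 0) [+x clear] — {shield}
2. fan@(0, 1, -1) [-z clear] — {fan, shield}
3. daughtercard@(0, 0, 0) [-x clear] — {daughtercard, fan, shield}
4. retainer@(1, 0, 0) [-y clear] — {daughtercard, fan, retainer, shield}
5. duct@(2, 0, 0) [-y clear] — {daughtercard, duct, fan, retainer, shield}
6. connector@(0, 2, 0) [+x clear] — {connector, daughtercard, duct, fan, retainer, shield}
7. bezel@(0, 0, -1) [-y clear] — {bezel, connector, daughtercard, duct, fan, retainer, shield}
8. module@(2, -1, 0) [+x clear] — {bezel, connector, daughtercard, duct, fan, module, retainer, shield}
9. heatsink@(1, 1, 0) [-z clear] — {bezel, connector, daughtercard, duct, fan, heatsink, module, retainer, shield}
10. pcb@(1, 1, -1) [-z clear] — {bezel, connector, daughtercard, duct, fan, heatsink, module, pcb, retainer, shield}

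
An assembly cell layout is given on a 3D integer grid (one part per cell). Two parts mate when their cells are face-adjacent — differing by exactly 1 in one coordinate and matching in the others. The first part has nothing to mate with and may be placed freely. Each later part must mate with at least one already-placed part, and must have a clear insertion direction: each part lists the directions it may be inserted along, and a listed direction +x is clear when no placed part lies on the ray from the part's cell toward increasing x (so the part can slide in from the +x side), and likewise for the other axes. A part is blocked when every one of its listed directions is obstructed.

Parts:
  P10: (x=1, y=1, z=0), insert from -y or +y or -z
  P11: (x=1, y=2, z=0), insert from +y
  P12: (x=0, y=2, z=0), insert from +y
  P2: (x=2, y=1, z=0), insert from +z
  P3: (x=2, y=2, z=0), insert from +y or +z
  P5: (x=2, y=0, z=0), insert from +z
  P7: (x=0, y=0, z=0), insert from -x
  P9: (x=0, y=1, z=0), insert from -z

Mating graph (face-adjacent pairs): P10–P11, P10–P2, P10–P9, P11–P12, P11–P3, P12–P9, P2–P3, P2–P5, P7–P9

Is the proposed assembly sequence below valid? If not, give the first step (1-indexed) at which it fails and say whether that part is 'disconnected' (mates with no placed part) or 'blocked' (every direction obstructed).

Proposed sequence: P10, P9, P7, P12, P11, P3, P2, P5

1. P10@(1, 1, 0) [-y clear] — {P10}
2. P9@(0, 1, 0) [-z clear] — {P10, P9}
3. P7@(0, 0, 0) [-x clear] — {P10, P7, P9}
4. P12@(0, 2, 0) [+y clear] — {P10, P12, P7, P9}
5. P11@(1, 2, 0) [+y clear] — {P10, P11, P12, P7, P9}
6. P3@(2, 2, 0) [+y clear] — {P10, P11, P12, P3, P7, P9}
7. P2@(2, 1, 0) [+z clear] — {P10, P11, P12, P2, P3, P7, P9}
8. P5@(2, 0, 0) [+z clear] — {P10, P11, P12, P2, P3, P5, P7, P9}

Valid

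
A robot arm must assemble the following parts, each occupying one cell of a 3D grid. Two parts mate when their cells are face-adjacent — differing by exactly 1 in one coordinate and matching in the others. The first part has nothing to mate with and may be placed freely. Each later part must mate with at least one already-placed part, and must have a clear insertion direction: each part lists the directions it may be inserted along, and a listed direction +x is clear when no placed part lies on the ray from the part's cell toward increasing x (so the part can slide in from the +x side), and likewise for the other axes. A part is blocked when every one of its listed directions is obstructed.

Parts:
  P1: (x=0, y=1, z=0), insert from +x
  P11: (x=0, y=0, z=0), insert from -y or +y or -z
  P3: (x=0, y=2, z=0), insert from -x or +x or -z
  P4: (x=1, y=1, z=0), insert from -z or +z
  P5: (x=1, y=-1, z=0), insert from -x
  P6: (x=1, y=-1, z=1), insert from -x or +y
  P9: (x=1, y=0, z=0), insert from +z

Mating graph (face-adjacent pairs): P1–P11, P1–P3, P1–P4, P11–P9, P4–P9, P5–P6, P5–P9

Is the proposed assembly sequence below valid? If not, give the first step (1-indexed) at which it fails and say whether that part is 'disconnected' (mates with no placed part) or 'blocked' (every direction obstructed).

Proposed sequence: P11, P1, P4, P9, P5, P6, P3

1. P11@(0, 0, 0) [-y clear] — {P11}
2. P1@(0, 1, 0) [+x clear] — {P1, P11}
3. P4@(1, 1, 0) [-z clear] — {P1, P11, P4}
4. P9@(1, 0, 0) [+z clear] — {P1, P11, P4, P9}
5. P5@(1, -1, 0) [-x clear] — {P1, P11, P4, P5, P9}
6. P6@(1, -1, 1) [-x clear] — {P1, P11, P4, P5, P6, P9}
7. P3@(0, 2, 0) [-x clear] — {P1, P11, P3, P4, P5, P6, P9}

Valid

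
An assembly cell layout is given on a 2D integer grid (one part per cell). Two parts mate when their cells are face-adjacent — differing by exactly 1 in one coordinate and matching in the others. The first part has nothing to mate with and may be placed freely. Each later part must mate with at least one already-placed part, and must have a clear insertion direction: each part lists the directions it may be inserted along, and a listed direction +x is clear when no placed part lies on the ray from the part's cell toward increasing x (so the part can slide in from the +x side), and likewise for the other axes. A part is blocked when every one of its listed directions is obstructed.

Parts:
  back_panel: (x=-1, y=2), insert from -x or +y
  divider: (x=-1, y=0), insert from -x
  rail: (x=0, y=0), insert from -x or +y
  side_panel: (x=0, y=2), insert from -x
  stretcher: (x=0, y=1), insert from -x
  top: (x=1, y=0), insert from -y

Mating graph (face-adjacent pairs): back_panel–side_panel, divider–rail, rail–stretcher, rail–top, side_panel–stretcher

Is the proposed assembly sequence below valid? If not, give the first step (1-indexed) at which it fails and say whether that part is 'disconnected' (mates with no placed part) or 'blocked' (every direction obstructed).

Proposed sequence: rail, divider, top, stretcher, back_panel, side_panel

1. rail@(0, 0) [-x clear] — {rail}
2. divider@(-1, 0) [-x clear] — {divider, rail}
3. top@(1, 0) [-y clear] — {divider, rail, top}
4. stretcher@(0, 1) [-x clear] — {divider, rail, stretcher, top}
5. back_panel@(-1, 2) — no placed neighbour ⇒ disconnected

Invalid at step 5 (disconnected)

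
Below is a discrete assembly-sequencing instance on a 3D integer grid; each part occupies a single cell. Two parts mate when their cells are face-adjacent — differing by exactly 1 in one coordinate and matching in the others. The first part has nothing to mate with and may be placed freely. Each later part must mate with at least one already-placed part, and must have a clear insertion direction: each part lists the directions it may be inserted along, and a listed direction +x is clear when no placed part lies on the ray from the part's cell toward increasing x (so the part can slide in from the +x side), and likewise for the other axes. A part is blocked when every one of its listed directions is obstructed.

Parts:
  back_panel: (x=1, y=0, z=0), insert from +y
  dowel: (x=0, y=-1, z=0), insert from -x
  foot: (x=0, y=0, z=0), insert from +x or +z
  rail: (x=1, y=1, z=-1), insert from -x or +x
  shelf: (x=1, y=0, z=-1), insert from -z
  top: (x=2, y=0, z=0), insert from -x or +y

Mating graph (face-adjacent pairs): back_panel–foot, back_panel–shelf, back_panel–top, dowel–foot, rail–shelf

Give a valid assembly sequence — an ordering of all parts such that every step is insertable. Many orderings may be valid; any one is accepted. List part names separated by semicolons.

dowel; foot; back_panel; shelf; rail; top

1. dowel@(0, -1, 0) [-x clear] — {dowel}
2. foot@(0, 0, 0) [+x clear] — {dowel, foot}
3. back_panel@(1, 0, 0) [+y clear] — {back_panel, dowel, foot}
4. shelf@(1, 0, -1) [-z clear] — {back_panel, dowel, foot, shelf}
5. rail@(1, 1, -1) [-x clear] — {back_panel, dowel, foot, rail, shelf}
6. top@(2, 0, 0) [+y clear] — {back_panel, dowel, foot, rail, shelf, top}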